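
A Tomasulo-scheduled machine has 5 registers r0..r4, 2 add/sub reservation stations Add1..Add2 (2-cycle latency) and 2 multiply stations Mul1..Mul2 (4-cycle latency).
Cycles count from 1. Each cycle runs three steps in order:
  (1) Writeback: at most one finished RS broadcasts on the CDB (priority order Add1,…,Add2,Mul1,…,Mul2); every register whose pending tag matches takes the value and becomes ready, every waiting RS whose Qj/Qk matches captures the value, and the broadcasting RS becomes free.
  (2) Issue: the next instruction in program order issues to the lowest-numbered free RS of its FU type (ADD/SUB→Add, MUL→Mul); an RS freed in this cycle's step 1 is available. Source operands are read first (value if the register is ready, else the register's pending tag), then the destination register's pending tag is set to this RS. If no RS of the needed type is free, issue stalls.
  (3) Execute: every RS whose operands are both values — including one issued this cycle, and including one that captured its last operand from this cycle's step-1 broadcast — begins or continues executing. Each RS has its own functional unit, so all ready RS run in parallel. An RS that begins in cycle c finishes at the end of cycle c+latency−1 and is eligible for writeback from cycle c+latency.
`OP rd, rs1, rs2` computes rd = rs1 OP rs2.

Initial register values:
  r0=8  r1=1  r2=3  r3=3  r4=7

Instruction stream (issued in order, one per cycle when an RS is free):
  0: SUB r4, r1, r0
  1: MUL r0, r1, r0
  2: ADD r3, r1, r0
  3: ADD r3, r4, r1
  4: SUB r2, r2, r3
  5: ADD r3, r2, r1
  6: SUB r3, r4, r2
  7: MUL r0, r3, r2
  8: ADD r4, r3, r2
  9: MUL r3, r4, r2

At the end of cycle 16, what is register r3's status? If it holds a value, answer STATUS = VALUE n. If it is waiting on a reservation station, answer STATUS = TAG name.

c1: issue SUB r4<-Add1 | r0:8,r1:1,r2:3,r3:3,r4:Add1
c2: issue MUL r0<-Mul1 | r0:Mul1,r1:1,r2:3,r3:3,r4:Add1
c3: CDB Add1=-7; issue ADD r3<-Add1 | r0:Mul1,r1:1,r2:3,r3:Add1,r4:-7
c4: issue ADD r3<-Add2 | r0:Mul1,r1:1,r2:3,r3:Add2,r4:-7
c5: stall | r0:Mul1,r1:1,r2:3,r3:Add2,r4:-7
c6: CDB Add2=-6; issue SUB r2<-Add2 | r0:Mul1,r1:1,r2:Add2,r3:-6,r4:-7
c7: CDB Mul1=8; stall | r0:8,r1:1,r2:Add2,r3:-6,r4:-7
c8: CDB Add2=9; issue ADD r3<-Add2 | r0:8,r1:1,r2:9,r3:Add2,r4:-7
c9: CDB Add1=9; issue SUB r3<-Add1 | r0:8,r1:1,r2:9,r3:Add1,r4:-7
c10: CDB Add2=10; issue MUL r0<-Mul1 | r0:Mul1,r1:1,r2:9,r3:Add1,r4:-7
c11: CDB Add1=-16; issue ADD r4<-Add1 | r0:Mul1,r1:1,r2:9,r3:-16,r4:Add1
c12: issue MUL r3<-Mul2 | r0:Mul1,r1:1,r2:9,r3:Mul2,r4:Add1
c13: CDB Add1=-7 | r0:Mul1,r1:1,r2:9,r3:Mul2,r4:-7
c14: - | r0:Mul1,r1:1,r2:9,r3:Mul2,r4:-7
c15: CDB Mul1=-144 | r0:-144,r1:1,r2:9,r3:Mul2,r4:-7
c16: - | r0:-144,r1:1,r2:9,r3:Mul2,r4:-7

STATUS = TAG Mul2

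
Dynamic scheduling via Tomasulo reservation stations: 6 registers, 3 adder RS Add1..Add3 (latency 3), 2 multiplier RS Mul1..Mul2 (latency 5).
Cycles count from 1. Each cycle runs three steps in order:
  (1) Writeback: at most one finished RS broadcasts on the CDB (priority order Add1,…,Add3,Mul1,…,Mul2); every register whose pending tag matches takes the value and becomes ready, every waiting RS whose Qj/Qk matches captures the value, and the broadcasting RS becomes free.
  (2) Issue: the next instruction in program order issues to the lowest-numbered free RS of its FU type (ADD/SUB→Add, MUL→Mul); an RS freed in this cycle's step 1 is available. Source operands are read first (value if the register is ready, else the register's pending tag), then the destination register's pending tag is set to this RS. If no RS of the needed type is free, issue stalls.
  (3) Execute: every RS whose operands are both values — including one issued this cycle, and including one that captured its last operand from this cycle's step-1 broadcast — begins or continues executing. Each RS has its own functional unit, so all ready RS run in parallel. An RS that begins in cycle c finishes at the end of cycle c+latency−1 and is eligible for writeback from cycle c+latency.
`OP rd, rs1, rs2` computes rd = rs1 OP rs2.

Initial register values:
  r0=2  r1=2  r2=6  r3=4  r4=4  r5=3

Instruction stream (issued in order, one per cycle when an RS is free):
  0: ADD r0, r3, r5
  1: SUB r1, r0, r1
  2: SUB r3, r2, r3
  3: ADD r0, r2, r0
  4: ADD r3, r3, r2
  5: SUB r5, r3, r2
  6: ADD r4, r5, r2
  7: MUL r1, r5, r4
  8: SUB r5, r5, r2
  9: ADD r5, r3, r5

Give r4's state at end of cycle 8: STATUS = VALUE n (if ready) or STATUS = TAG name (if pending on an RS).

STATUS = TAG Add2

cycle 1: issue ADD r0<-Add1 // r0:Add1,r1:2,r2:6,r3:4,r4:4,r5:3
cycle 2: issue SUB r1<-Add2 // r0:Add1,r1:Add2,r2:6,r3:4,r4:4,r5:3
cycle 3: issue SUB r3<-Add3 // r0:Add1,r1:Add2,r2:6,r3:Add3,r4:4,r5:3
cycle 4: CDB Add1=7; issue ADD r0<-Add1 // r0:Add1,r1:Add2,r2:6,r3:Add3,r4:4,r5:3
cycle 5: stall // r0:Add1,r1:Add2,r2:6,r3:Add3,r4:4,r5:3
cycle 6: CDB Add3=2; issue ADD r3<-Add3 // r0:Add1,r1:Add2,r2:6,r3:Add3,r4:4,r5:3
cycle 7: CDB Add1=13; issue SUB r5<-Add1 // r0:13,r1:Add2,r2:6,r3:Add3,r4:4,r5:Add1
cycle 8: CDB Add2=5; issue ADD r4<-Add2 // r0:13,r1:5,r2:6,r3:Add3,r4:Add2,r5:Add1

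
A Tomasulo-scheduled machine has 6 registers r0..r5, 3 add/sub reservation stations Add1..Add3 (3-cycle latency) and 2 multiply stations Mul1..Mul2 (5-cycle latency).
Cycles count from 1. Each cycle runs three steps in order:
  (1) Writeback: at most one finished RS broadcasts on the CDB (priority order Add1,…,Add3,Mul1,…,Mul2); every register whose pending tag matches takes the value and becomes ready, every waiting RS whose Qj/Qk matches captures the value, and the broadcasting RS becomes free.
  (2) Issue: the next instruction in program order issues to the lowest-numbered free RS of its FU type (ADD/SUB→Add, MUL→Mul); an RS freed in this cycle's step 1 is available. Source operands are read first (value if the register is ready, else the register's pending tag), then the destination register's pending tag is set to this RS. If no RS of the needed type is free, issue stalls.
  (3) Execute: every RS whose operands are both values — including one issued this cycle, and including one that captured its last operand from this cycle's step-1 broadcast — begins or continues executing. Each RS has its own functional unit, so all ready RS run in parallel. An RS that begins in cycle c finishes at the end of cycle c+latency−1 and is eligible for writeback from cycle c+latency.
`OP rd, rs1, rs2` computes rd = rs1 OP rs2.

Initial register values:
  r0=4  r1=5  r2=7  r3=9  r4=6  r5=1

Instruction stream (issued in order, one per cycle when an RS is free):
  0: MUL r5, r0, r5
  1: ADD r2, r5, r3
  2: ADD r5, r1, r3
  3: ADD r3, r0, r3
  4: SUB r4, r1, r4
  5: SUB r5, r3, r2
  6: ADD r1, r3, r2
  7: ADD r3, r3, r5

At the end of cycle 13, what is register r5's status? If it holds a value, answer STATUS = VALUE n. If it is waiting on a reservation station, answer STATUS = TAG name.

  c1: issue MUL r5<-Mul1  regs: r0:4,r1:5,r2:7,r3:9,r4:6,r5:Mul1
  c2: issue ADD r2<-Add1  regs: r0:4,r1:5,r2:Add1,r3:9,r4:6,r5:Mul1
  c3: issue ADD r5<-Add2  regs: r0:4,r1:5,r2:Add1,r3:9,r4:6,r5:Add2
  c4: issue ADD r3<-Add3  regs: r0:4,r1:5,r2:Add1,r3:Add3,r4:6,r5:Add2
  c5: stall  regs: r0:4,r1:5,r2:Add1,r3:Add3,r4:6,r5:Add2
  c6: CDB Add2=14; issue SUB r4<-Add2  regs: r0:4,r1:5,r2:Add1,r3:Add3,r4:Add2,r5:14
  c7: CDB Add3=13; issue SUB r5<-Add3  regs: r0:4,r1:5,r2:Add1,r3:13,r4:Add2,r5:Add3
  c8: CDB Mul1=4; stall  regs: r0:4,r1:5,r2:Add1,r3:13,r4:Add2,r5:Add3
  c9: CDB Add2=-1; issue ADD r1<-Add2  regs: r0:4,r1:Add2,r2:Add1,r3:13,r4:-1,r5:Add3
  c10: stall  regs: r0:4,r1:Add2,r2:Add1,r3:13,r4:-1,r5:Add3
  c11: CDB Add1=13; issue ADD r3<-Add1  regs: r0:4,r1:Add2,r2:13,r3:Add1,r4:-1,r5:Add3
  c12: -  regs: r0:4,r1:Add2,r2:13,r3:Add1,r4:-1,r5:Add3
  c13: -  regs: r0:4,r1:Add2,r2:13,r3:Add1,r4:-1,r5:Add3

STATUS = TAG Add3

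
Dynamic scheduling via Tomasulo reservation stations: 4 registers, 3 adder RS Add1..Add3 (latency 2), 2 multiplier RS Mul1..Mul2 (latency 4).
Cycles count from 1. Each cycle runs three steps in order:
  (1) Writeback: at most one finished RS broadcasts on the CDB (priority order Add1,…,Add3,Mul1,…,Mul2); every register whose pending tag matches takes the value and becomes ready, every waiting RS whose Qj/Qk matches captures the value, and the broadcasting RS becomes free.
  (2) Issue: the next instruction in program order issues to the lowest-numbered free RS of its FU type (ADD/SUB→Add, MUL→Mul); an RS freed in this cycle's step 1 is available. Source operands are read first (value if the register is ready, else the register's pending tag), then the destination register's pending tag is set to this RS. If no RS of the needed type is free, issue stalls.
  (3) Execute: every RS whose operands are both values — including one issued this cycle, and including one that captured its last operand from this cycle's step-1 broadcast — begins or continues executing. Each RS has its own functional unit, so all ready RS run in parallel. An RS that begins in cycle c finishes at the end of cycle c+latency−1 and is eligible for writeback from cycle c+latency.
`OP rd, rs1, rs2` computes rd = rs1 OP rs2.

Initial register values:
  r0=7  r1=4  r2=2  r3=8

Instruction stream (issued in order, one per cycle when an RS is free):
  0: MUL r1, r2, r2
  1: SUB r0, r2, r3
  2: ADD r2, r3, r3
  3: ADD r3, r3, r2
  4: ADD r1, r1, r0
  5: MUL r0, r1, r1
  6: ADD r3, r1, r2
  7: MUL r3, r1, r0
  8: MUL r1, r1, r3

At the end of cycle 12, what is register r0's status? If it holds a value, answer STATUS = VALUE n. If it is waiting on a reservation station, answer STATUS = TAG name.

STATUS = VALUE 4

cycle 1: issue MUL r1<-Mul1 // r0:7,r1:Mul1,r2:2,r3:8
cycle 2: issue SUB r0<-Add1 // r0:Add1,r1:Mul1,r2:2,r3:8
cycle 3: issue ADD r2<-Add2 // r0:Add1,r1:Mul1,r2:Add2,r3:8
cycle 4: CDB Add1=-6; issue ADD r3<-Add1 // r0:-6,r1:Mul1,r2:Add2,r3:Add1
cycle 5: CDB Add2=16; issue ADD r1<-Add2 // r0:-6,r1:Add2,r2:16,r3:Add1
cycle 6: CDB Mul1=4; issue MUL r0<-Mul1 // r0:Mul1,r1:Add2,r2:16,r3:Add1
cycle 7: CDB Add1=24; issue ADD r3<-Add1 // r0:Mul1,r1:Add2,r2:16,r3:Add1
cycle 8: CDB Add2=-2; issue MUL r3<-Mul2 // r0:Mul1,r1:-2,r2:16,r3:Mul2
cycle 9: stall // r0:Mul1,r1:-2,r2:16,r3:Mul2
cycle 10: CDB Add1=14; stall // r0:Mul1,r1:-2,r2:16,r3:Mul2
cycle 11: stall // r0:Mul1,r1:-2,r2:16,r3:Mul2
cycle 12: CDB Mul1=4; issue MUL r1<-Mul1 // r0:4,r1:Mul1,r2:16,r3:Mul2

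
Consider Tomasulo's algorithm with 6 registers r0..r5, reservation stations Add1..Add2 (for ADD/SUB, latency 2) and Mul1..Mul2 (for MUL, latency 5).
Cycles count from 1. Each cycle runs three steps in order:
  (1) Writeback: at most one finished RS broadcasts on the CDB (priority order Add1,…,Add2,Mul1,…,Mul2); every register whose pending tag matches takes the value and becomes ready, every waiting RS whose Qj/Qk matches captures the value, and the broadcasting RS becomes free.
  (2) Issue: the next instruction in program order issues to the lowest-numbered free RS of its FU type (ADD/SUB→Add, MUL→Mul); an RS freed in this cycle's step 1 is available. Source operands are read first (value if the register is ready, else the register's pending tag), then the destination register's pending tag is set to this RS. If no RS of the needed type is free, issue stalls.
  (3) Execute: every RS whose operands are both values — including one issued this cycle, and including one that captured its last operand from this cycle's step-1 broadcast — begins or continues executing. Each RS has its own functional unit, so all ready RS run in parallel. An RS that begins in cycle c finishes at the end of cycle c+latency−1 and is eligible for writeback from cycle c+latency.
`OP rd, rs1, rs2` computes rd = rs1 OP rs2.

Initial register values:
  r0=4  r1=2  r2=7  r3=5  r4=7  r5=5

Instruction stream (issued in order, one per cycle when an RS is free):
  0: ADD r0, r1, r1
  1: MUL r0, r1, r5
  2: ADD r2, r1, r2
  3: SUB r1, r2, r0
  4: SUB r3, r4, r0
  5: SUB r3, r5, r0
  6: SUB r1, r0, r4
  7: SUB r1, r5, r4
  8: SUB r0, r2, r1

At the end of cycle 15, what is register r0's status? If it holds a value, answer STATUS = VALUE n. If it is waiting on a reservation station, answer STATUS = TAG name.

STATUS = VALUE 11

cycle 1: issue ADD r0<-Add1 // r0:Add1,r1:2,r2:7,r3:5,r4:7,r5:5
cycle 2: issue MUL r0<-Mul1 // r0:Mul1,r1:2,r2:7,r3:5,r4:7,r5:5
cycle 3: CDB Add1=4; issue ADD r2<-Add1 // r0:Mul1,r1:2,r2:Add1,r3:5,r4:7,r5:5
cycle 4: issue SUB r1<-Add2 // r0:Mul1,r1:Add2,r2:Add1,r3:5,r4:7,r5:5
cycle 5: CDB Add1=9; issue SUB r3<-Add1 // r0:Mul1,r1:Add2,r2:9,r3:Add1,r4:7,r5:5
cycle 6: stall // r0:Mul1,r1:Add2,r2:9,r3:Add1,r4:7,r5:5
cycle 7: CDB Mul1=10; stall // r0:10,r1:Add2,r2:9,r3:Add1,r4:7,r5:5
cycle 8: stall // r0:10,r1:Add2,r2:9,r3:Add1,r4:7,r5:5
cycle 9: CDB Add1=-3; issue SUB r3<-Add1 // r0:10,r1:Add2,r2:9,r3:Add1,r4:7,r5:5
cycle 10: CDB Add2=-1; issue SUB r1<-Add2 // r0:10,r1:Add2,r2:9,r3:Add1,r4:7,r5:5
cycle 11: CDB Add1=-5; issue SUB r1<-Add1 // r0:10,r1:Add1,r2:9,r3:-5,r4:7,r5:5
cycle 12: CDB Add2=3; issue SUB r0<-Add2 // r0:Add2,r1:Add1,r2:9,r3:-5,r4:7,r5:5
cycle 13: CDB Add1=-2 // r0:Add2,r1:-2,r2:9,r3:-5,r4:7,r5:5
cycle 14: - // r0:Add2,r1:-2,r2:9,r3:-5,r4:7,r5:5
cycle 15: CDB Add2=11 // r0:11,r1:-2,r2:9,r3:-5,r4:7,r5:5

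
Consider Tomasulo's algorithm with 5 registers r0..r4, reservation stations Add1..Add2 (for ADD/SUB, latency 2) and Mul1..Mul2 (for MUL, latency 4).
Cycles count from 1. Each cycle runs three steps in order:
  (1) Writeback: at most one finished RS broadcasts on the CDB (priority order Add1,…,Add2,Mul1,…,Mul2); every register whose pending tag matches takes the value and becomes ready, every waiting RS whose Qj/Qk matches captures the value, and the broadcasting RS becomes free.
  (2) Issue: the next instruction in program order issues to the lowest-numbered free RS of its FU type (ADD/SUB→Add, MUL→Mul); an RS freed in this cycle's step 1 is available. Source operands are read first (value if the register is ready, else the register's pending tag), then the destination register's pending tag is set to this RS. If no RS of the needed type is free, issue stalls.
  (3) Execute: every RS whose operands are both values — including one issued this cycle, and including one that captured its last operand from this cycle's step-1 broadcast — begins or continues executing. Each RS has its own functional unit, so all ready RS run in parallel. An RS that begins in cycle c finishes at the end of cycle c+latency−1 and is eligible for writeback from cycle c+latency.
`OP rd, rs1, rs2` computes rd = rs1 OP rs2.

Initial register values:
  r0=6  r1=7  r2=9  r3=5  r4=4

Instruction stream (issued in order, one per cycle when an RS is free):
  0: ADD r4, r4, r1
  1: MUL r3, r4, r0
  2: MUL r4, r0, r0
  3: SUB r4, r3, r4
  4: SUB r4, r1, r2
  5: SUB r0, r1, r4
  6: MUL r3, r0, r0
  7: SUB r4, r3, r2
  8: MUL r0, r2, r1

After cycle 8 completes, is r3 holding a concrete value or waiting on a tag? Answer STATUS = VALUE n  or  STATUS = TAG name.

cycle 1: issue ADD r4<-Add1 // r0:6,r1:7,r2:9,r3:5,r4:Add1
cycle 2: issue MUL r3<-Mul1 // r0:6,r1:7,r2:9,r3:Mul1,r4:Add1
cycle 3: CDB Add1=11; issue MUL r4<-Mul2 // r0:6,r1:7,r2:9,r3:Mul1,r4:Mul2
cycle 4: issue SUB r4<-Add1 // r0:6,r1:7,r2:9,r3:Mul1,r4:Add1
cycle 5: issue SUB r4<-Add2 // r0:6,r1:7,r2:9,r3:Mul1,r4:Add2
cycle 6: stall // r0:6,r1:7,r2:9,r3:Mul1,r4:Add2
cycle 7: CDB Add2=-2; issue SUB r0<-Add2 // r0:Add2,r1:7,r2:9,r3:Mul1,r4:-2
cycle 8: CDB Mul1=66; issue MUL r3<-Mul1 // r0:Add2,r1:7,r2:9,r3:Mul1,r4:-2

STATUS = TAG Mul1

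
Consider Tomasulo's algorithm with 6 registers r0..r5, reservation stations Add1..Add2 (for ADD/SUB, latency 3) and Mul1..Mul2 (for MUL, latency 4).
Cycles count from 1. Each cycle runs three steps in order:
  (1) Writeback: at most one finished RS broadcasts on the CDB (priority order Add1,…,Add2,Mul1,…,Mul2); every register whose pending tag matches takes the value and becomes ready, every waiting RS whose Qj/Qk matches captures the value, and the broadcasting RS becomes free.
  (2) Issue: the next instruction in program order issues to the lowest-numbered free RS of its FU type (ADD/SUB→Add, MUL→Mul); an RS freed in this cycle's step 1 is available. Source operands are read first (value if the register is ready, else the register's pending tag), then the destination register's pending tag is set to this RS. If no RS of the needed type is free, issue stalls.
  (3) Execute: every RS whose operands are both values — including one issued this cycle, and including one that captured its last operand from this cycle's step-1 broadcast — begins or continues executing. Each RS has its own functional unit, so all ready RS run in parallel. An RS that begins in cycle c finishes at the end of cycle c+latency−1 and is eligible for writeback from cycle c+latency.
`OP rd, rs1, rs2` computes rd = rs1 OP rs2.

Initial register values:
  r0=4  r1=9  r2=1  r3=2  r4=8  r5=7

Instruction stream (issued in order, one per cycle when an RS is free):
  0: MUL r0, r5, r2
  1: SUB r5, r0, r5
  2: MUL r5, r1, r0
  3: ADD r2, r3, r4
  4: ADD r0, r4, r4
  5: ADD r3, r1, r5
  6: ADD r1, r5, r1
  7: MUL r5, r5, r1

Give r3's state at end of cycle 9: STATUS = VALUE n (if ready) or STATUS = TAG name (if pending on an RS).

  c1: issue MUL r0<-Mul1  regs: r0:Mul1,r1:9,r2:1,r3:2,r4:8,r5:7
  c2: issue SUB r5<-Add1  regs: r0:Mul1,r1:9,r2:1,r3:2,r4:8,r5:Add1
  c3: issue MUL r5<-Mul2  regs: r0:Mul1,r1:9,r2:1,r3:2,r4:8,r5:Mul2
  c4: issue ADD r2<-Add2  regs: r0:Mul1,r1:9,r2:Add2,r3:2,r4:8,r5:Mul2
  c5: CDB Mul1=7; stall  regs: r0:7,r1:9,r2:Add2,r3:2,r4:8,r5:Mul2
  c6: stall  regs: r0:7,r1:9,r2:Add2,r3:2,r4:8,r5:Mul2
  c7: CDB Add2=10; issue ADD r0<-Add2  regs: r0:Add2,r1:9,r2:10,r3:2,r4:8,r5:Mul2
  c8: CDB Add1=0; issue ADD r3<-Add1  regs: r0:Add2,r1:9,r2:10,r3:Add1,r4:8,r5:Mul2
  c9: CDB Mul2=63; stall  regs: r0:Add2,r1:9,r2:10,r3:Add1,r4:8,r5:63

STATUS = TAG Add1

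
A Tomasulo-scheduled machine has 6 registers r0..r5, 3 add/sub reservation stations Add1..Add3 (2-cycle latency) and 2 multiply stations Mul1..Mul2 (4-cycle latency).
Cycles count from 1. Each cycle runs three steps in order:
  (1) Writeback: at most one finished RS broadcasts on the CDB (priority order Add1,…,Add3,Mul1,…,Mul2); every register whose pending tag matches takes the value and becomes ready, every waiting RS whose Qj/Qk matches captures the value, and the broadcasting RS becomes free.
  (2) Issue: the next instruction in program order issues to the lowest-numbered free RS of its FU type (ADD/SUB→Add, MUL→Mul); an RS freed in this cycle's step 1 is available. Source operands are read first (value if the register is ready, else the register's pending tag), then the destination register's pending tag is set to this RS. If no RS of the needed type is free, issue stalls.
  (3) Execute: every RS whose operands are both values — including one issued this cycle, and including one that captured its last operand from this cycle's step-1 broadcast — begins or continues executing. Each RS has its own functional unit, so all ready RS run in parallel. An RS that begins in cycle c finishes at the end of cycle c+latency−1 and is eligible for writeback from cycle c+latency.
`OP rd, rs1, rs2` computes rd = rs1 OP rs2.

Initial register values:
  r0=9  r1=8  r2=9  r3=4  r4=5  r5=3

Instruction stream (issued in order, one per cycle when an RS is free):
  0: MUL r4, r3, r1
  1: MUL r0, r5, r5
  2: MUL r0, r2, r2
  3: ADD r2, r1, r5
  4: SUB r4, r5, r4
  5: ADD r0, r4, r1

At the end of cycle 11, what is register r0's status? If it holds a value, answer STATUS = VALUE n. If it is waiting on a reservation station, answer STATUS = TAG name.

cycle 1: issue MUL r4<-Mul1 // r0:9,r1:8,r2:9,r3:4,r4:Mul1,r5:3
cycle 2: issue MUL r0<-Mul2 // r0:Mul2,r1:8,r2:9,r3:4,r4:Mul1,r5:3
cycle 3: stall // r0:Mul2,r1:8,r2:9,r3:4,r4:Mul1,r5:3
cycle 4: stall // r0:Mul2,r1:8,r2:9,r3:4,r4:Mul1,r5:3
cycle 5: CDB Mul1=32; issue MUL r0<-Mul1 // r0:Mul1,r1:8,r2:9,r3:4,r4:32,r5:3
cycle 6: CDB Mul2=9; issue ADD r2<-Add1 // r0:Mul1,r1:8,r2:Add1,r3:4,r4:32,r5:3
cycle 7: issue SUB r4<-Add2 // r0:Mul1,r1:8,r2:Add1,r3:4,r4:Add2,r5:3
cycle 8: CDB Add1=11; issue ADD r0<-Add1 // r0:Add1,r1:8,r2:11,r3:4,r4:Add2,r5:3
cycle 9: CDB Add2=-29 // r0:Add1,r1:8,r2:11,r3:4,r4:-29,r5:3
cycle 10: CDB Mul1=81 // r0:Add1,r1:8,r2:11,r3:4,r4:-29,r5:3
cycle 11: CDB Add1=-21 // r0:-21,r1:8,r2:11,r3:4,r4:-29,r5:3

STATUS = VALUE -21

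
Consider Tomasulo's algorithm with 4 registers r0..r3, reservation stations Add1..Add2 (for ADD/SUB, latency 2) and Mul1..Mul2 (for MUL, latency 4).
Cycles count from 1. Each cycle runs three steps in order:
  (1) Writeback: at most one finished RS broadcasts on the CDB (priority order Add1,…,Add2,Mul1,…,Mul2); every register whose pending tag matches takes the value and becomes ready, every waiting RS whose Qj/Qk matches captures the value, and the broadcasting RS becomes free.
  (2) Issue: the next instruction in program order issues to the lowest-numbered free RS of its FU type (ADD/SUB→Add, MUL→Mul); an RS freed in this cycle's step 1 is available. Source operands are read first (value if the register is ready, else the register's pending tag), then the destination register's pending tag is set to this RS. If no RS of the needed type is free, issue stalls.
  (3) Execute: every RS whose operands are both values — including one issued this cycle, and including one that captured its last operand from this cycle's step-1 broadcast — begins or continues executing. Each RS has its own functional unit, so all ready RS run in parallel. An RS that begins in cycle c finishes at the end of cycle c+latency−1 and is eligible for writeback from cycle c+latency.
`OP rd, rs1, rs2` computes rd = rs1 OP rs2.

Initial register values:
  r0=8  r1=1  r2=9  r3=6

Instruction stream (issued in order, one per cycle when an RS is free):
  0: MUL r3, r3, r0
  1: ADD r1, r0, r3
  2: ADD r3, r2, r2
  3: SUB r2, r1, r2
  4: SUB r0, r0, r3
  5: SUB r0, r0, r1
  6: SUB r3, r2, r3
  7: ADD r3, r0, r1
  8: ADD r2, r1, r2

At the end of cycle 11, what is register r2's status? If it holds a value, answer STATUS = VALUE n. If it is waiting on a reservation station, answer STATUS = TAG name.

cycle 1: issue MUL r3<-Mul1 // r0:8,r1:1,r2:9,r3:Mul1
cycle 2: issue ADD r1<-Add1 // r0:8,r1:Add1,r2:9,r3:Mul1
cycle 3: issue ADD r3<-Add2 // r0:8,r1:Add1,r2:9,r3:Add2
cycle 4: stall // r0:8,r1:Add1,r2:9,r3:Add2
cycle 5: CDB Add2=18; issue SUB r2<-Add2 // r0:8,r1:Add1,r2:Add2,r3:18
cycle 6: CDB Mul1=48; stall // r0:8,r1:Add1,r2:Add2,r3:18
cycle 7: stall // r0:8,r1:Add1,r2:Add2,r3:18
cycle 8: CDB Add1=56; issue SUB r0<-Add1 // r0:Add1,r1:56,r2:Add2,r3:18
cycle 9: stall // r0:Add1,r1:56,r2:Add2,r3:18
cycle 10: CDB Add1=-10; issue SUB r0<-Add1 // r0:Add1,r1:56,r2:Add2,r3:18
cycle 11: CDB Add2=47; issue SUB r3<-Add2 // r0:Add1,r1:56,r2:47,r3:Add2

STATUS = VALUE 47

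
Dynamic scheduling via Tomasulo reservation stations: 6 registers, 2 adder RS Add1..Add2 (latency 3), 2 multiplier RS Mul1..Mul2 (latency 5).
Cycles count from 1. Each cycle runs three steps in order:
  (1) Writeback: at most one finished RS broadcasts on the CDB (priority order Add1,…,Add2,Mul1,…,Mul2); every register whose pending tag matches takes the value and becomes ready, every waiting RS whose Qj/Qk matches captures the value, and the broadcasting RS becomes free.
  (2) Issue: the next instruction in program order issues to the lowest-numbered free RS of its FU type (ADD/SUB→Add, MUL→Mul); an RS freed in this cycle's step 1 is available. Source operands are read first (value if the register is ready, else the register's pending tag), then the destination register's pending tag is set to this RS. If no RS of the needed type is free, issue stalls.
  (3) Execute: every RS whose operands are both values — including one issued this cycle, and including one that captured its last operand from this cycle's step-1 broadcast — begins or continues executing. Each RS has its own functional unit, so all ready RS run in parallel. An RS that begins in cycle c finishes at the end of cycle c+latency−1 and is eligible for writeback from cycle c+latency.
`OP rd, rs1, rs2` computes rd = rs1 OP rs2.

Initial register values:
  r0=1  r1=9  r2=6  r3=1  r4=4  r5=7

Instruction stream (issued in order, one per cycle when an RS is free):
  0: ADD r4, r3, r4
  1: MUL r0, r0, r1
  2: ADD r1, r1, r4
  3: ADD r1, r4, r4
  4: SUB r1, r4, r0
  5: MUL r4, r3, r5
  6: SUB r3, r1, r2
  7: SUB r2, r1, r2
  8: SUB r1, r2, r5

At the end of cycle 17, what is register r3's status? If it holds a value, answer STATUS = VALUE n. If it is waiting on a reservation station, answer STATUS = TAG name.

cycle 1: issue ADD r4<-Add1 // r0:1,r1:9,r2:6,r3:1,r4:Add1,r5:7
cycle 2: issue MUL r0<-Mul1 // r0:Mul1,r1:9,r2:6,r3:1,r4:Add1,r5:7
cycle 3: issue ADD r1<-Add2 // r0:Mul1,r1:Add2,r2:6,r3:1,r4:Add1,r5:7
cycle 4: CDB Add1=5; issue ADD r1<-Add1 // r0:Mul1,r1:Add1,r2:6,r3:1,r4:5,r5:7
cycle 5: stall // r0:Mul1,r1:Add1,r2:6,r3:1,r4:5,r5:7
cycle 6: stall // r0:Mul1,r1:Add1,r2:6,r3:1,r4:5,r5:7
cycle 7: CDB Add1=10; issue SUB r1<-Add1 // r0:Mul1,r1:Add1,r2:6,r3:1,r4:5,r5:7
cycle 8: CDB Add2=14; issue MUL r4<-Mul2 // r0:Mul1,r1:Add1,r2:6,r3:1,r4:Mul2,r5:7
cycle 9: CDB Mul1=9; issue SUB r3<-Add2 // r0:9,r1:Add1,r2:6,r3:Add2,r4:Mul2,r5:7
cycle 10: stall // r0:9,r1:Add1,r2:6,r3:Add2,r4:Mul2,r5:7
cycle 11: stall // r0:9,r1:Add1,r2:6,r3:Add2,r4:Mul2,r5:7
cycle 12: CDB Add1=-4; issue SUB r2<-Add1 // r0:9,r1:-4,r2:Add1,r3:Add2,r4:Mul2,r5:7
cycle 13: CDB Mul2=7; stall // r0:9,r1:-4,r2:Add1,r3:Add2,r4:7,r5:7
cycle 14: stall // r0:9,r1:-4,r2:Add1,r3:Add2,r4:7,r5:7
cycle 15: CDB Add1=-10; issue SUB r1<-Add1 // r0:9,r1:Add1,r2:-10,r3:Add2,r4:7,r5:7
cycle 16: CDB Add2=-10 // r0:9,r1:Add1,r2:-10,r3:-10,r4:7,r5:7
cycle 17: - // r0:9,r1:Add1,r2:-10,r3:-10,r4:7,r5:7

STATUS = VALUE -10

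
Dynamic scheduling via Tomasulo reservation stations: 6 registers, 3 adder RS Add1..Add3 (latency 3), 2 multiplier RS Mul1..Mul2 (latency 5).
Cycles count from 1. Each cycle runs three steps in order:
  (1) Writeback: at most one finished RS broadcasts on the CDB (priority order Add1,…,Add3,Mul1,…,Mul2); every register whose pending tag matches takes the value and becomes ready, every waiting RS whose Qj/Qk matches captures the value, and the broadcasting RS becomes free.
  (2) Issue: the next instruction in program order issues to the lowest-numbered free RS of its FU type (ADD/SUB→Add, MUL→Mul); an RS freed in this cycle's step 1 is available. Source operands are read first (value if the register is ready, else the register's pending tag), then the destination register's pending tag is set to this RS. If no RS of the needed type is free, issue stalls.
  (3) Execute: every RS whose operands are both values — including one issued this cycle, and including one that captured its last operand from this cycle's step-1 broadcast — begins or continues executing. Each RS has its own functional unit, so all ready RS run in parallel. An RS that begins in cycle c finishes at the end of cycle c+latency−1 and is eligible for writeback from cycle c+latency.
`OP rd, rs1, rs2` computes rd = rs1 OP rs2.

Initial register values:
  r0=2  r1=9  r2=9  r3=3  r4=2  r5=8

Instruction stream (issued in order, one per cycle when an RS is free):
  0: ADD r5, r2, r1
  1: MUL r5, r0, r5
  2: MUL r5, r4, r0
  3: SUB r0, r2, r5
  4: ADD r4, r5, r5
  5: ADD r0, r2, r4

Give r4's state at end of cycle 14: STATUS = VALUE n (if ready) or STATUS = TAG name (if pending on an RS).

cycle 1: issue ADD r5<-Add1 // r0:2,r1:9,r2:9,r3:3,r4:2,r5:Add1
cycle 2: issue MUL r5<-Mul1 // r0:2,r1:9,r2:9,r3:3,r4:2,r5:Mul1
cycle 3: issue MUL r5<-Mul2 // r0:2,r1:9,r2:9,r3:3,r4:2,r5:Mul2
cycle 4: CDB Add1=18; issue SUB r0<-Add1 // r0:Add1,r1:9,r2:9,r3:3,r4:2,r5:Mul2
cycle 5: issue ADD r4<-Add2 // r0:Add1,r1:9,r2:9,r3:3,r4:Add2,r5:Mul2
cycle 6: issue ADD r0<-Add3 // r0:Add3,r1:9,r2:9,r3:3,r4:Add2,r5:Mul2
cycle 7: - // r0:Add3,r1:9,r2:9,r3:3,r4:Add2,r5:Mul2
cycle 8: CDB Mul2=4 // r0:Add3,r1:9,r2:9,r3:3,r4:Add2,r5:4
cycle 9: CDB Mul1=36 // r0:Add3,r1:9,r2:9,r3:3,r4:Add2,r5:4
cycle 10: - // r0:Add3,r1:9,r2:9,r3:3,r4:Add2,r5:4
cycle 11: CDB Add1=5 // r0:Add3,r1:9,r2:9,r3:3,r4:Add2,r5:4
cycle 12: CDB Add2=8 // r0:Add3,r1:9,r2:9,r3:3,r4:8,r5:4
cycle 13: - // r0:Add3,r1:9,r2:9,r3:3,r4:8,r5:4
cycle 14: - // r0:Add3,r1:9,r2:9,r3:3,r4:8,r5:4

STATUS = VALUE 8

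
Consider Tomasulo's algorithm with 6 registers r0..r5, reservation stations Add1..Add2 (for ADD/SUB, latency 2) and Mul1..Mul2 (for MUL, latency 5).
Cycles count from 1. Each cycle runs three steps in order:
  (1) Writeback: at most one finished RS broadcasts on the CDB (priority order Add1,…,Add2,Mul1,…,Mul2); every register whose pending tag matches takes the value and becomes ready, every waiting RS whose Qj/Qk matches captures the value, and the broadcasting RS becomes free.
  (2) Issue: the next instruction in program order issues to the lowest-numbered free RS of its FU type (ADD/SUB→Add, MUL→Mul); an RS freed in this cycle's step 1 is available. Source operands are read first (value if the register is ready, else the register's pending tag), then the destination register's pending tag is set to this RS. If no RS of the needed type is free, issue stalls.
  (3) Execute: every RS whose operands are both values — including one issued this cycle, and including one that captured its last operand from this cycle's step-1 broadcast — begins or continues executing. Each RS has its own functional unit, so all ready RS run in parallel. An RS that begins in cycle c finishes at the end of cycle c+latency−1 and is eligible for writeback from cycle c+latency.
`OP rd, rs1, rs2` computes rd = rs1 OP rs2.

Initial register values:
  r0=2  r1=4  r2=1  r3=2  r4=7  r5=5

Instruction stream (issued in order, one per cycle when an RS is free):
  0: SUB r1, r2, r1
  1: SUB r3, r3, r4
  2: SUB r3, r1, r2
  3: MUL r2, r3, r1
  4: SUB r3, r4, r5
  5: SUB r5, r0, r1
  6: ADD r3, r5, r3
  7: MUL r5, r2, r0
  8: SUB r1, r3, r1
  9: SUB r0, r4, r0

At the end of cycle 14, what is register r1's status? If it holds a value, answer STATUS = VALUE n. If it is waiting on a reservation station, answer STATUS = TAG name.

cycle 1: issue SUB r1<-Add1 // r0:2,r1:Add1,r2:1,r3:2,r4:7,r5:5
cycle 2: issue SUB r3<-Add2 // r0:2,r1:Add1,r2:1,r3:Add2,r4:7,r5:5
cycle 3: CDB Add1=-3; issue SUB r3<-Add1 // r0:2,r1:-3,r2:1,r3:Add1,r4:7,r5:5
cycle 4: CDB Add2=-5; issue MUL r2<-Mul1 // r0:2,r1:-3,r2:Mul1,r3:Add1,r4:7,r5:5
cycle 5: CDB Add1=-4; issue SUB r3<-Add1 // r0:2,r1:-3,r2:Mul1,r3:Add1,r4:7,r5:5
cycle 6: issue SUB r5<-Add2 // r0:2,r1:-3,r2:Mul1,r3:Add1,r4:7,r5:Add2
cycle 7: CDB Add1=2; issue ADD r3<-Add1 // r0:2,r1:-3,r2:Mul1,r3:Add1,r4:7,r5:Add2
cycle 8: CDB Add2=5; issue MUL r5<-Mul2 // r0:2,r1:-3,r2:Mul1,r3:Add1,r4:7,r5:Mul2
cycle 9: issue SUB r1<-Add2 // r0:2,r1:Add2,r2:Mul1,r3:Add1,r4:7,r5:Mul2
cycle 10: CDB Add1=7; issue SUB r0<-Add1 // r0:Add1,r1:Add2,r2:Mul1,r3:7,r4:7,r5:Mul2
cycle 11: CDB Mul1=12 // r0:Add1,r1:Add2,r2:12,r3:7,r4:7,r5:Mul2
cycle 12: CDB Add1=5 // r0:5,r1:Add2,r2:12,r3:7,r4:7,r5:Mul2
cycle 13: CDB Add2=10 // r0:5,r1:10,r2:12,r3:7,r4:7,r5:Mul2
cycle 14: - // r0:5,r1:10,r2:12,r3:7,r4:7,r5:Mul2

STATUS = VALUE 10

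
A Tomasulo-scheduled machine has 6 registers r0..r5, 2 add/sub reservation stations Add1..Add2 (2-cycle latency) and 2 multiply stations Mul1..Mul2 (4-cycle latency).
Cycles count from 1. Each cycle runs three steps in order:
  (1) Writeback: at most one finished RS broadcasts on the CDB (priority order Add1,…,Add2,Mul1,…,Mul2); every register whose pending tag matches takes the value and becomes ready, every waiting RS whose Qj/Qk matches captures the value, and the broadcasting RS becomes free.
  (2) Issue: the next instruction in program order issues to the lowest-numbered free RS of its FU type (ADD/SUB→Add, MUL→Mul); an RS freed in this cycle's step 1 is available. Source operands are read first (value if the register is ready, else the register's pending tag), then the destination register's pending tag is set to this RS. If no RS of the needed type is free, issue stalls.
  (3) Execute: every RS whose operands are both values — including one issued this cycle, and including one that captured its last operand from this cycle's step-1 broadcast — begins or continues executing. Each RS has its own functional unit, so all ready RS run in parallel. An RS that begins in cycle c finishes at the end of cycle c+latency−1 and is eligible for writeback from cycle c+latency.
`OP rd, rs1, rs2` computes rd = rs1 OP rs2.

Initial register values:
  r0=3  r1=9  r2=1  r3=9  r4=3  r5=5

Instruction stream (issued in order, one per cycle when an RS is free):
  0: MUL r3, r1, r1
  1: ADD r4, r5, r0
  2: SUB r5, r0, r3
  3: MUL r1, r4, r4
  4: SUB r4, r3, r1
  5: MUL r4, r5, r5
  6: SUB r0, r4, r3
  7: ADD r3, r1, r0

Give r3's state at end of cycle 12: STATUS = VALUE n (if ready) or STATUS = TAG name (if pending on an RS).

  c1: issue MUL r3<-Mul1  regs: r0:3,r1:9,r2:1,r3:Mul1,r4:3,r5:5
  c2: issue ADD r4<-Add1  regs: r0:3,r1:9,r2:1,r3:Mul1,r4:Add1,r5:5
  c3: issue SUB r5<-Add2  regs: r0:3,r1:9,r2:1,r3:Mul1,r4:Add1,r5:Add2
  c4: CDB Add1=8; issue MUL r1<-Mul2  regs: r0:3,r1:Mul2,r2:1,r3:Mul1,r4:8,r5:Add2
  c5: CDB Mul1=81; issue SUB r4<-Add1  regs: r0:3,r1:Mul2,r2:1,r3:81,r4:Add1,r5:Add2
  c6: issue MUL r4<-Mul1  regs: r0:3,r1:Mul2,r2:1,r3:81,r4:Mul1,r5:Add2
  c7: CDB Add2=-78; issue SUB r0<-Add2  regs: r0:Add2,r1:Mul2,r2:1,r3:81,r4:Mul1,r5:-78
  c8: CDB Mul2=64; stall  regs: r0:Add2,r1:64,r2:1,r3:81,r4:Mul1,r5:-78
  c9: stall  regs: r0:Add2,r1:64,r2:1,r3:81,r4:Mul1,r5:-78
  c10: CDB Add1=17; issue ADD r3<-Add1  regs: r0:Add2,r1:64,r2:1,r3:Add1,r4:Mul1,r5:-78
  c11: CDB Mul1=6084  regs: r0:Add2,r1:64,r2:1,r3:Add1,r4:6084,r5:-78
  c12: -  regs: r0:Add2,r1:64,r2:1,r3:Add1,r4:6084,r5:-78

STATUS = TAG Add1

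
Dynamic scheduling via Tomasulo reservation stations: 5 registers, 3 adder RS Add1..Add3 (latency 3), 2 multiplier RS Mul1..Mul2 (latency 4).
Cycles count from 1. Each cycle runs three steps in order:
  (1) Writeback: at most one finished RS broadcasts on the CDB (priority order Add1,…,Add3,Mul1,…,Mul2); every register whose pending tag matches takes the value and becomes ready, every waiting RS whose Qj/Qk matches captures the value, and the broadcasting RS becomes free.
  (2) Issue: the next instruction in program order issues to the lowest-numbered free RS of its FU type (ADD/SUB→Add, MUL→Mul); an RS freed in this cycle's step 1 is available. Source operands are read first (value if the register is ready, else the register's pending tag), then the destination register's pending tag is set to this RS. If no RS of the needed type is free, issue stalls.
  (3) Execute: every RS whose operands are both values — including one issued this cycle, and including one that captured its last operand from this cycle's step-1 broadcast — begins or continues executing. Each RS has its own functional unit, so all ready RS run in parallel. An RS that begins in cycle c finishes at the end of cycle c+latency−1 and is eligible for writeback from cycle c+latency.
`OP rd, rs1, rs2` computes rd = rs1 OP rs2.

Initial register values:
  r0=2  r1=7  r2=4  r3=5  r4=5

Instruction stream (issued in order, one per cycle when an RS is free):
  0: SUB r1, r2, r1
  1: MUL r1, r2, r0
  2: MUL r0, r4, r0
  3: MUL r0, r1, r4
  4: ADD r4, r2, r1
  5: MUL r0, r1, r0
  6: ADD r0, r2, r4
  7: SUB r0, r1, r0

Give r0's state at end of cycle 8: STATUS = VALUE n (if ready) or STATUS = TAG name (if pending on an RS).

cycle 1: issue SUB r1<-Add1 // r0:2,r1:Add1,r2:4,r3:5,r4:5
cycle 2: issue MUL r1<-Mul1 // r0:2,r1:Mul1,r2:4,r3:5,r4:5
cycle 3: issue MUL r0<-Mul2 // r0:Mul2,r1:Mul1,r2:4,r3:5,r4:5
cycle 4: CDB Add1=-3; stall // r0:Mul2,r1:Mul1,r2:4,r3:5,r4:5
cycle 5: stall // r0:Mul2,r1:Mul1,r2:4,r3:5,r4:5
cycle 6: CDB Mul1=8; issue MUL r0<-Mul1 // r0:Mul1,r1:8,r2:4,r3:5,r4:5
cycle 7: CDB Mul2=10; issue ADD r4<-Add1 // r0:Mul1,r1:8,r2:4,r3:5,r4:Add1
cycle 8: issue MUL r0<-Mul2 // r0:Mul2,r1:8,r2:4,r3:5,r4:Add1

STATUS = TAG Mul2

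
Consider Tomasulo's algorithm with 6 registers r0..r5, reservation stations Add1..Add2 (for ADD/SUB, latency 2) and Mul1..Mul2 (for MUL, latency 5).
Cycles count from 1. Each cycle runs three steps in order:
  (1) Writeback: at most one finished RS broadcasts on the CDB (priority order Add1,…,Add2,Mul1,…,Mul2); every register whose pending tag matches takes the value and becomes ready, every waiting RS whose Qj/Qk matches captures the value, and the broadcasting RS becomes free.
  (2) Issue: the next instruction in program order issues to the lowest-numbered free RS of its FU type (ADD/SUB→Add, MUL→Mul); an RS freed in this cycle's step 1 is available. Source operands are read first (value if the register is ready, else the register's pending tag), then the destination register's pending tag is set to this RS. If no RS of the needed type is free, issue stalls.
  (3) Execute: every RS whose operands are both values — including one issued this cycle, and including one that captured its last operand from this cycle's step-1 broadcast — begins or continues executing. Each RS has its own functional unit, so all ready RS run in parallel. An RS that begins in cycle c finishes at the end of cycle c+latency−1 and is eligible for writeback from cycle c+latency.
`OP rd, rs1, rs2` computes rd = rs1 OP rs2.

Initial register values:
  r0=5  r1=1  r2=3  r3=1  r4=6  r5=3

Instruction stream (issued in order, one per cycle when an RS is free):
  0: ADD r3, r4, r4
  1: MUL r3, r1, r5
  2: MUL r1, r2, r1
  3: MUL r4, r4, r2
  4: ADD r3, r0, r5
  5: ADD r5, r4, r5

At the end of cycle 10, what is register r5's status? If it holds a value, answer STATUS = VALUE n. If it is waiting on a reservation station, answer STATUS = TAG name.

  c1: issue ADD r3<-Add1  regs: r0:5,r1:1,r2:3,r3:Add1,r4:6,r5:3
  c2: issue MUL r3<-Mul1  regs: r0:5,r1:1,r2:3,r3:Mul1,r4:6,r5:3
  c3: CDB Add1=12; issue MUL r1<-Mul2  regs: r0:5,r1:Mul2,r2:3,r3:Mul1,r4:6,r5:3
  c4: stall  regs: r0:5,r1:Mul2,r2:3,r3:Mul1,r4:6,r5:3
  c5: stall  regs: r0:5,r1:Mul2,r2:3,r3:Mul1,r4:6,r5:3
  c6: stall  regs: r0:5,r1:Mul2,r2:3,r3:Mul1,r4:6,r5:3
  c7: CDB Mul1=3; issue MUL r4<-Mul1  regs: r0:5,r1:Mul2,r2:3,r3:3,r4:Mul1,r5:3
  c8: CDB Mul2=3; issue ADD r3<-Add1  regs: r0:5,r1:3,r2:3,r3:Add1,r4:Mul1,r5:3
  c9: issue ADD r5<-Add2  regs: r0:5,r1:3,r2:3,r3:Add1,r4:Mul1,r5:Add2
  c10: CDB Add1=8  regs: r0:5,r1:3,r2:3,r3:8,r4:Mul1,r5:Add2

STATUS = TAG Add2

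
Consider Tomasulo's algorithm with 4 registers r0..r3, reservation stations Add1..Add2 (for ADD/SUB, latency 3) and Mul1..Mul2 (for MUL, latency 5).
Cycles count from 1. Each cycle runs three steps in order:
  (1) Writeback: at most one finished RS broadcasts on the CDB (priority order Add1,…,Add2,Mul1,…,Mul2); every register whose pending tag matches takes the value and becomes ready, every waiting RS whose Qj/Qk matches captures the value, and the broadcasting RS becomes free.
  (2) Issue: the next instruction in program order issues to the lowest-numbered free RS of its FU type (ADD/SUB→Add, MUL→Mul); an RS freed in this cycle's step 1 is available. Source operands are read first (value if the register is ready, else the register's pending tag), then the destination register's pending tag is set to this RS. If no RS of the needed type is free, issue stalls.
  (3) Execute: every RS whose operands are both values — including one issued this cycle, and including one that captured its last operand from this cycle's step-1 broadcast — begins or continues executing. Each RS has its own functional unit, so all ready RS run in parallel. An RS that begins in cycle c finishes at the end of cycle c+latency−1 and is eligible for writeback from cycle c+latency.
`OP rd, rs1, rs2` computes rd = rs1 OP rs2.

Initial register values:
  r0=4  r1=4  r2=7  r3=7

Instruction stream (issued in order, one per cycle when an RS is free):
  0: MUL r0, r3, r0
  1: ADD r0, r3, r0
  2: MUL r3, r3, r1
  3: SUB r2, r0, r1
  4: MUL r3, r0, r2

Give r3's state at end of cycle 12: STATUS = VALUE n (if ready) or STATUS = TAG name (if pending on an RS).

STATUS = TAG Mul1

c1: issue MUL r0<-Mul1 | r0:Mul1,r1:4,r2:7,r3:7
c2: issue ADD r0<-Add1 | r0:Add1,r1:4,r2:7,r3:7
c3: issue MUL r3<-Mul2 | r0:Add1,r1:4,r2:7,r3:Mul2
c4: issue SUB r2<-Add2 | r0:Add1,r1:4,r2:Add2,r3:Mul2
c5: stall | r0:Add1,r1:4,r2:Add2,r3:Mul2
c6: CDB Mul1=28; issue MUL r3<-Mul1 | r0:Add1,r1:4,r2:Add2,r3:Mul1
c7: - | r0:Add1,r1:4,r2:Add2,r3:Mul1
c8: CDB Mul2=28 | r0:Add1,r1:4,r2:Add2,r3:Mul1
c9: CDB Add1=35 | r0:35,r1:4,r2:Add2,r3:Mul1
c10: - | r0:35,r1:4,r2:Add2,r3:Mul1
c11: - | r0:35,r1:4,r2:Add2,r3:Mul1
c12: CDB Add2=31 | r0:35,r1:4,r2:31,r3:Mul1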